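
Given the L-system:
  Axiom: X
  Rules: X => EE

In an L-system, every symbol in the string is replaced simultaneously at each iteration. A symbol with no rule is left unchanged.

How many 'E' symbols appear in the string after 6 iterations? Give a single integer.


Step 0: X  (0 'E')
Step 1: EE  (2 'E')
Step 2: EE  (2 'E')
Step 3: EE  (2 'E')
Step 4: EE  (2 'E')
Step 5: EE  (2 'E')
Step 6: EE  (2 'E')

Answer: 2


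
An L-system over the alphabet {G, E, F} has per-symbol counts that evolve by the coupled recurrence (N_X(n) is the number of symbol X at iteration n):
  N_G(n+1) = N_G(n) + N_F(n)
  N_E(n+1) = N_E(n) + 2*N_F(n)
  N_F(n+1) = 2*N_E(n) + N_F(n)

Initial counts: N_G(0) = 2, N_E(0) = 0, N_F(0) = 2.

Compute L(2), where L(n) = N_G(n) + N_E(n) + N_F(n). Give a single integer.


Answer: 24

Derivation:
Step 0: N_G=2, N_E=0, N_F=2, L=4
Step 1: N_G=4, N_E=4, N_F=2, L=10
Step 2: N_G=6, N_E=8, N_F=10, L=24


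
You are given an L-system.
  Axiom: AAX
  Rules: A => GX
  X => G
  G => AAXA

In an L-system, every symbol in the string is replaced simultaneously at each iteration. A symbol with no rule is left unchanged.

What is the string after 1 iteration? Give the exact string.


Step 0: AAX
Step 1: GXGXG

Answer: GXGXG


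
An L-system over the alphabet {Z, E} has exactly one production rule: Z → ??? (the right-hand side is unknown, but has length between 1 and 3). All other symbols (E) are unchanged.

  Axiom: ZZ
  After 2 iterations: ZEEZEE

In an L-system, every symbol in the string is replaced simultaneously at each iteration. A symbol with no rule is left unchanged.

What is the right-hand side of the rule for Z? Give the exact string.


Answer: ZE

Derivation:
Trying Z → ZE:
  Step 0: ZZ
  Step 1: ZEZE
  Step 2: ZEEZEE
Matches the given result.


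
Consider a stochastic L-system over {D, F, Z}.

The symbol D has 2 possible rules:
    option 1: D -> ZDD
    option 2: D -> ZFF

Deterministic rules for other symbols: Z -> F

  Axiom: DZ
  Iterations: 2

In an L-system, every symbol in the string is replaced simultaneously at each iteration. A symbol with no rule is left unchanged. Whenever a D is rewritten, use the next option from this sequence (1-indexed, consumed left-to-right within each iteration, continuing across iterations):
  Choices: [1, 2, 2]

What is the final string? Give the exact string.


Answer: FZFFZFFF

Derivation:
Step 0: DZ
Step 1: ZDDF  (used choices [1])
Step 2: FZFFZFFF  (used choices [2, 2])


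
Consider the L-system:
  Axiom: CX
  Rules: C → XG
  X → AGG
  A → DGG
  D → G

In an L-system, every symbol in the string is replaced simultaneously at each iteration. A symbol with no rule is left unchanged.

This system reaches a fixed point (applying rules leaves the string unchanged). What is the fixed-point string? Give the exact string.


Answer: GGGGGGGGGGG

Derivation:
Step 0: CX
Step 1: XGAGG
Step 2: AGGGDGGGG
Step 3: DGGGGGGGGGG
Step 4: GGGGGGGGGGG
Step 5: GGGGGGGGGGG  (unchanged — fixed point at step 4)


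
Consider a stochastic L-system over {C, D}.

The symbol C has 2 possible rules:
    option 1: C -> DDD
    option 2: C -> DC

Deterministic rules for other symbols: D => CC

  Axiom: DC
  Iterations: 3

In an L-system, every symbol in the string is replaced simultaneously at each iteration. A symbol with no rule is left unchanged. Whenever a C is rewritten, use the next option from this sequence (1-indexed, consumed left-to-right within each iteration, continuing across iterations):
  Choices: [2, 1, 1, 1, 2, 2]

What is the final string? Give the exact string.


Step 0: DC
Step 1: CCDC  (used choices [2])
Step 2: DDDDDDCCDDD  (used choices [1, 1, 1])
Step 3: CCCCCCCCCCCCDCDCCCCCCC  (used choices [2, 2])

Answer: CCCCCCCCCCCCDCDCCCCCCC


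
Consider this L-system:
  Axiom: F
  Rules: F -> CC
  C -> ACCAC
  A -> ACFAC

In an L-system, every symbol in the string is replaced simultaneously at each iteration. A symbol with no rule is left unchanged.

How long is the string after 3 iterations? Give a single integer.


Step 0: length = 1
Step 1: length = 2
Step 2: length = 10
Step 3: length = 50

Answer: 50


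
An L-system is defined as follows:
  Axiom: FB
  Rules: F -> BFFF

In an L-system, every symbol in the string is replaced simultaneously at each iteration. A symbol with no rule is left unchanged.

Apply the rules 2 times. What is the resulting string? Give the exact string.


Step 0: FB
Step 1: BFFFB
Step 2: BBFFFBFFFBFFFB

Answer: BBFFFBFFFBFFFB


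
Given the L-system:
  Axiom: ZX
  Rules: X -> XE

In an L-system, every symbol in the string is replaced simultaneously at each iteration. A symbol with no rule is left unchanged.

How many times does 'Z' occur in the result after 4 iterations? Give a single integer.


Step 0: ZX  (1 'Z')
Step 1: ZXE  (1 'Z')
Step 2: ZXEE  (1 'Z')
Step 3: ZXEEE  (1 'Z')
Step 4: ZXEEEE  (1 'Z')

Answer: 1


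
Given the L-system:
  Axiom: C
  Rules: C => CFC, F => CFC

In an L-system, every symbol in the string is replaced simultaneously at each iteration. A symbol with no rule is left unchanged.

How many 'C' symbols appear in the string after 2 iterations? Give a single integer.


Answer: 6

Derivation:
Step 0: C  (1 'C')
Step 1: CFC  (2 'C')
Step 2: CFCCFCCFC  (6 'C')


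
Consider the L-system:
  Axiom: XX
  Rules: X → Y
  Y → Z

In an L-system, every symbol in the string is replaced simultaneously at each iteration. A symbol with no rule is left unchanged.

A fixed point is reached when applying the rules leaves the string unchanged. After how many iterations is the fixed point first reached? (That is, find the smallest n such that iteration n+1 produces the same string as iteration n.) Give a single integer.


Answer: 2

Derivation:
Step 0: XX
Step 1: YY
Step 2: ZZ
Step 3: ZZ  (unchanged — fixed point at step 2)


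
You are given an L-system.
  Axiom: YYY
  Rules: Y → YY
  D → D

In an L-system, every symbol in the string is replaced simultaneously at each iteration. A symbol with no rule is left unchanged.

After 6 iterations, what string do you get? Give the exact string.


Answer: YYYYYYYYYYYYYYYYYYYYYYYYYYYYYYYYYYYYYYYYYYYYYYYYYYYYYYYYYYYYYYYYYYYYYYYYYYYYYYYYYYYYYYYYYYYYYYYYYYYYYYYYYYYYYYYYYYYYYYYYYYYYYYYYYYYYYYYYYYYYYYYYYYYYYYYYYYYYYYYYYYYYYYYYYYYYYYYYYYYYYYYYYYYYYYYY

Derivation:
Step 0: YYY
Step 1: YYYYYY
Step 2: YYYYYYYYYYYY
Step 3: YYYYYYYYYYYYYYYYYYYYYYYY
Step 4: YYYYYYYYYYYYYYYYYYYYYYYYYYYYYYYYYYYYYYYYYYYYYYYY
Step 5: YYYYYYYYYYYYYYYYYYYYYYYYYYYYYYYYYYYYYYYYYYYYYYYYYYYYYYYYYYYYYYYYYYYYYYYYYYYYYYYYYYYYYYYYYYYYYYYY
Step 6: YYYYYYYYYYYYYYYYYYYYYYYYYYYYYYYYYYYYYYYYYYYYYYYYYYYYYYYYYYYYYYYYYYYYYYYYYYYYYYYYYYYYYYYYYYYYYYYYYYYYYYYYYYYYYYYYYYYYYYYYYYYYYYYYYYYYYYYYYYYYYYYYYYYYYYYYYYYYYYYYYYYYYYYYYYYYYYYYYYYYYYYYYYYYYYYY


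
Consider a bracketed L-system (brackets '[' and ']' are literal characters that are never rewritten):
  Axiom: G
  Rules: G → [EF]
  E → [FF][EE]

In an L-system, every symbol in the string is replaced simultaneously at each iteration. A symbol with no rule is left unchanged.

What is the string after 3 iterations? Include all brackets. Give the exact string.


Answer: [[FF][[FF][EE][FF][EE]]F]

Derivation:
Step 0: G
Step 1: [EF]
Step 2: [[FF][EE]F]
Step 3: [[FF][[FF][EE][FF][EE]]F]


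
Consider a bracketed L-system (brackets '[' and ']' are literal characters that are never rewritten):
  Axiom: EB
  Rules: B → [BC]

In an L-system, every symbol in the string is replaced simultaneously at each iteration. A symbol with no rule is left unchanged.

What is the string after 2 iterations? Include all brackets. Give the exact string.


Answer: E[[BC]C]

Derivation:
Step 0: EB
Step 1: E[BC]
Step 2: E[[BC]C]


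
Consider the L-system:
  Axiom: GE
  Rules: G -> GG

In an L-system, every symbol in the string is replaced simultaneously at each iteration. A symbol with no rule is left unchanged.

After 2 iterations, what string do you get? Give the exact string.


Step 0: GE
Step 1: GGE
Step 2: GGGGE

Answer: GGGGE


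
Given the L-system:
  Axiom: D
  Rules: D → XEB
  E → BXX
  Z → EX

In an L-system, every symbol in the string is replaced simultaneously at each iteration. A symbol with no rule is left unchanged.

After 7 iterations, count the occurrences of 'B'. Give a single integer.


Answer: 2

Derivation:
Step 0: D  (0 'B')
Step 1: XEB  (1 'B')
Step 2: XBXXB  (2 'B')
Step 3: XBXXB  (2 'B')
Step 4: XBXXB  (2 'B')
Step 5: XBXXB  (2 'B')
Step 6: XBXXB  (2 'B')
Step 7: XBXXB  (2 'B')


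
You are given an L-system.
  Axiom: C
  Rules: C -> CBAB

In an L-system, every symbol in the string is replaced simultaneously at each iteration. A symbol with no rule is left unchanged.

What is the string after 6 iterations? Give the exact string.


Step 0: C
Step 1: CBAB
Step 2: CBABBAB
Step 3: CBABBABBAB
Step 4: CBABBABBABBAB
Step 5: CBABBABBABBABBAB
Step 6: CBABBABBABBABBABBAB

Answer: CBABBABBABBABBABBAB


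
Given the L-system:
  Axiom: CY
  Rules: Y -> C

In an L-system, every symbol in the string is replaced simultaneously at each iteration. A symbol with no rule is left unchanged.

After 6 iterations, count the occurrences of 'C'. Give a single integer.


Step 0: CY  (1 'C')
Step 1: CC  (2 'C')
Step 2: CC  (2 'C')
Step 3: CC  (2 'C')
Step 4: CC  (2 'C')
Step 5: CC  (2 'C')
Step 6: CC  (2 'C')

Answer: 2


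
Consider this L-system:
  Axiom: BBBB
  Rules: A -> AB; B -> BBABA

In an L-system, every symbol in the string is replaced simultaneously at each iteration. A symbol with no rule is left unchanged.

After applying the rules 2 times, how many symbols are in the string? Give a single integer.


Answer: 76

Derivation:
Step 0: length = 4
Step 1: length = 20
Step 2: length = 76


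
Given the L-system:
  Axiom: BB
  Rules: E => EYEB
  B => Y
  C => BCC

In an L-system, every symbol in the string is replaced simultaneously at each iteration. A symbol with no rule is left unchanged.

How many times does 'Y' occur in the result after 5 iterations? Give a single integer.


Step 0: BB  (0 'Y')
Step 1: YY  (2 'Y')
Step 2: YY  (2 'Y')
Step 3: YY  (2 'Y')
Step 4: YY  (2 'Y')
Step 5: YY  (2 'Y')

Answer: 2


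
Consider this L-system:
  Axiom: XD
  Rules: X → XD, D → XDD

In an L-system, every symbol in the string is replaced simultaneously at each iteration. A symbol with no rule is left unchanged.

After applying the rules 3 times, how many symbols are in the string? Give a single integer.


Answer: 34

Derivation:
Step 0: length = 2
Step 1: length = 5
Step 2: length = 13
Step 3: length = 34


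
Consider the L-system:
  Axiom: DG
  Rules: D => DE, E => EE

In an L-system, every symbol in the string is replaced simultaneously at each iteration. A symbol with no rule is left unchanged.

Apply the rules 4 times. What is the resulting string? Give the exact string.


Answer: DEEEEEEEEEEEEEEEG

Derivation:
Step 0: DG
Step 1: DEG
Step 2: DEEEG
Step 3: DEEEEEEEG
Step 4: DEEEEEEEEEEEEEEEG


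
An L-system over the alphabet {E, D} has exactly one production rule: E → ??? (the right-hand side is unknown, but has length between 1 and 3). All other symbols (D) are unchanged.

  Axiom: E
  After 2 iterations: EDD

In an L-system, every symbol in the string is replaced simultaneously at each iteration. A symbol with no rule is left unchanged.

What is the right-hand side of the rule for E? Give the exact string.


Trying E → ED:
  Step 0: E
  Step 1: ED
  Step 2: EDD
Matches the given result.

Answer: ED


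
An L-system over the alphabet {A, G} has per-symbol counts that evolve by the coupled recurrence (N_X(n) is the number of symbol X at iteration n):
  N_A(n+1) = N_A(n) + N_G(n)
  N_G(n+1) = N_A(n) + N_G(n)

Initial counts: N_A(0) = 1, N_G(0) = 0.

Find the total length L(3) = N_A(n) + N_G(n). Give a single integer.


Answer: 8

Derivation:
Step 0: N_A=1, N_G=0, L=1
Step 1: N_A=1, N_G=1, L=2
Step 2: N_A=2, N_G=2, L=4
Step 3: N_A=4, N_G=4, L=8


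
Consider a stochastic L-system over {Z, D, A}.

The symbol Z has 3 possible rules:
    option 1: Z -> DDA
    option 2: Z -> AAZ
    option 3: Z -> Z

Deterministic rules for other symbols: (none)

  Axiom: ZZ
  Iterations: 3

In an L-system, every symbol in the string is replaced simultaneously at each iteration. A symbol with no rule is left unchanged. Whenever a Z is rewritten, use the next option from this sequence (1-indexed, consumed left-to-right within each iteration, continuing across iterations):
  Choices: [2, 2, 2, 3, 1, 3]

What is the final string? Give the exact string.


Answer: AAAADDAAAZ

Derivation:
Step 0: ZZ
Step 1: AAZAAZ  (used choices [2, 2])
Step 2: AAAAZAAZ  (used choices [2, 3])
Step 3: AAAADDAAAZ  (used choices [1, 3])


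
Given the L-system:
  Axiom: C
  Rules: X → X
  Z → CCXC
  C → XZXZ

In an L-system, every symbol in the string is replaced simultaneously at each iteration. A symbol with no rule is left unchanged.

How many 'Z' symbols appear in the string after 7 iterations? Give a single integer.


Answer: 432

Derivation:
Step 0: length=1, 'Z' count=0
Step 1: length=4, 'Z' count=2
Step 2: length=10, 'Z' count=0
Step 3: length=28, 'Z' count=12
Step 4: length=64, 'Z' count=0
Step 5: length=172, 'Z' count=72
Step 6: length=388, 'Z' count=0
Step 7: length=1036, 'Z' count=432
Final string: XXXXZXZXZXZXXZXZXXZXZXZXZXXZXZXXZXZXZXZXXZXZXXZXZXZXZXXZXZXXXZXZXZXZXXZXZXXZXZXZXZXXZXZXXXZXZXZXZXXZXZXXZXZXZXZXXZXZXXZXZXZXZXXZXZXXZXZXZXZXXZXZXXXZXZXZXZXXZXZXXZXZXZXZXXZXZXXXZXZXZXZXXZXZXXZXZXZXZXXZXZXXZXZXZXZXXZXZXXZXZXZXZXXZXZXXXZXZXZXZXXZXZXXZXZXZXZXXZXZXXXZXZXZXZXXZXZXXZXZXZXZXXZXZXXZXZXZXZXXZXZXXZXZXZXZXXZXZXXXZXZXZXZXXZXZXXZXZXZXZXXZXZXXXXZXZXZXZXXZXZXXZXZXZXZXXZXZXXZXZXZXZXXZXZXXZXZXZXZXXZXZXXXZXZXZXZXXZXZXXZXZXZXZXXZXZXXXZXZXZXZXXZXZXXZXZXZXZXXZXZXXZXZXZXZXXZXZXXZXZXZXZXXZXZXXXZXZXZXZXXZXZXXZXZXZXZXXZXZXXXXZXZXZXZXXZXZXXZXZXZXZXXZXZXXZXZXZXZXXZXZXXZXZXZXZXXZXZXXXZXZXZXZXXZXZXXZXZXZXZXXZXZXXXZXZXZXZXXZXZXXZXZXZXZXXZXZXXZXZXZXZXXZXZXXZXZXZXZXXZXZXXXZXZXZXZXXZXZXXZXZXZXZXXZXZXXXZXZXZXZXXZXZXXZXZXZXZXXZXZXXZXZXZXZXXZXZXXZXZXZXZXXZXZXXXZXZXZXZXXZXZXXZXZXZXZXXZXZXXXZXZXZXZXXZXZXXZXZXZXZXXZXZXXZXZXZXZXXZXZXXZXZXZXZXXZXZXXXZXZXZXZXXZXZXXZXZXZXZXXZXZXXXXZXZXZXZXXZXZXXZXZXZXZXXZXZXXZXZXZXZXXZXZXXZXZXZXZXXZXZXXXZXZXZXZXXZXZXXZXZXZXZXXZXZXXXZXZXZXZXXZXZXXZXZXZXZXXZXZXXZXZXZXZXXZXZXXZXZXZXZXXZXZXXXZXZXZXZXXZXZXXZXZXZXZXXZXZ


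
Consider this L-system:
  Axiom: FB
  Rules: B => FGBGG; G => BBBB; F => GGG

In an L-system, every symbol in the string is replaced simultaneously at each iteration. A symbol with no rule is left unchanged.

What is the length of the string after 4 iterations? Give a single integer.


Step 0: length = 2
Step 1: length = 8
Step 2: length = 32
Step 3: length = 152
Step 4: length = 632

Answer: 632


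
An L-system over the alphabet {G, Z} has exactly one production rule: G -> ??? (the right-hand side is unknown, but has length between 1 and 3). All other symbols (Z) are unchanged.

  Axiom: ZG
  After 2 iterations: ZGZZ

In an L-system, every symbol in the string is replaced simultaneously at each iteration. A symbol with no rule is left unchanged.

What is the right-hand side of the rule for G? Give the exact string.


Answer: GZ

Derivation:
Trying G -> GZ:
  Step 0: ZG
  Step 1: ZGZ
  Step 2: ZGZZ
Matches the given result.


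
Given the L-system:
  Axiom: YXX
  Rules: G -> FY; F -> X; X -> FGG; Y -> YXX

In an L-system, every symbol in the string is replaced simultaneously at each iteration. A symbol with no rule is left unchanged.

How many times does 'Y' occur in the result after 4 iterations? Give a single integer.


Answer: 17

Derivation:
Step 0: YXX  (1 'Y')
Step 1: YXXFGGFGG  (1 'Y')
Step 2: YXXFGGFGGXFYFYXFYFY  (5 'Y')
Step 3: YXXFGGFGGXFYFYXFYFYFGGXYXXXYXXFGGXYXXXYXX  (9 'Y')
Step 4: YXXFGGFGGXFYFYXFYFYFGGXYXXXYXXFGGXYXXXYXXXFYFYFGGYXXFGGFGGFGGYXXFGGFGGXFYFYFGGYXXFGGFGGFGGYXXFGGFGG  (17 'Y')


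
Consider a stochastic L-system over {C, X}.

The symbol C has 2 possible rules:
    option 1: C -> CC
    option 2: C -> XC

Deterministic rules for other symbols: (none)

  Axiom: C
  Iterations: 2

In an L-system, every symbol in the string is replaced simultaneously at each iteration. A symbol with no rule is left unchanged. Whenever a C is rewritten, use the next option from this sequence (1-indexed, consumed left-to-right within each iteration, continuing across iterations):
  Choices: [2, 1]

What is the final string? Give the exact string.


Step 0: C
Step 1: XC  (used choices [2])
Step 2: XCC  (used choices [1])

Answer: XCC


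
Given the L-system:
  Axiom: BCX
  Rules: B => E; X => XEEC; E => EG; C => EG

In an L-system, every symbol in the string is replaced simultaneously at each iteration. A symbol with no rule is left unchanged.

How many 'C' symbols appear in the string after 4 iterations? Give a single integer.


Step 0: BCX  (1 'C')
Step 1: EEGXEEC  (1 'C')
Step 2: EGEGGXEECEGEGEG  (1 'C')
Step 3: EGGEGGGXEECEGEGEGEGGEGGEGG  (1 'C')
Step 4: EGGGEGGGGXEECEGEGEGEGGEGGEGGEGGGEGGGEGGG  (1 'C')

Answer: 1


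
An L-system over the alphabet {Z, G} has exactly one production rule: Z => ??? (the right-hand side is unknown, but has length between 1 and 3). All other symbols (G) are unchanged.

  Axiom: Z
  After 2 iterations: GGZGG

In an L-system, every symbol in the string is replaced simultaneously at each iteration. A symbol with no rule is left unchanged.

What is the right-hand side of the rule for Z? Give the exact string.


Trying Z => GZG:
  Step 0: Z
  Step 1: GZG
  Step 2: GGZGG
Matches the given result.

Answer: GZG


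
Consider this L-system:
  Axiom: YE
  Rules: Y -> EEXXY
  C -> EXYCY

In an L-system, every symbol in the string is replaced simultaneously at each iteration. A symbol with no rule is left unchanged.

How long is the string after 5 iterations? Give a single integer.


Step 0: length = 2
Step 1: length = 6
Step 2: length = 10
Step 3: length = 14
Step 4: length = 18
Step 5: length = 22

Answer: 22


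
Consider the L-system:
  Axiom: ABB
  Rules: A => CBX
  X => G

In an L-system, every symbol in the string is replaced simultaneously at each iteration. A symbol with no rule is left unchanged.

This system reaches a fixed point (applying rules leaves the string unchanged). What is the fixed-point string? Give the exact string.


Step 0: ABB
Step 1: CBXBB
Step 2: CBGBB
Step 3: CBGBB  (unchanged — fixed point at step 2)

Answer: CBGBB


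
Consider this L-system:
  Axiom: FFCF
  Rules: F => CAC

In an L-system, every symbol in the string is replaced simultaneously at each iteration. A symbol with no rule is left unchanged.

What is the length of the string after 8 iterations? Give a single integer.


Step 0: length = 4
Step 1: length = 10
Step 2: length = 10
Step 3: length = 10
Step 4: length = 10
Step 5: length = 10
Step 6: length = 10
Step 7: length = 10
Step 8: length = 10

Answer: 10


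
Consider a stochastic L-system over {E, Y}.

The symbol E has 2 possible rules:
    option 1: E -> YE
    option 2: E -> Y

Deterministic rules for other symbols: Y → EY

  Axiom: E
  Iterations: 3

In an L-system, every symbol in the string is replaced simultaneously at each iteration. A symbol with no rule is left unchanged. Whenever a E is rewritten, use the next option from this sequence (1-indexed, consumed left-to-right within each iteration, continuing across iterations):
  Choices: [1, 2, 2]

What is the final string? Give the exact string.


Answer: YEYEY

Derivation:
Step 0: E
Step 1: YE  (used choices [1])
Step 2: EYY  (used choices [2])
Step 3: YEYEY  (used choices [2])


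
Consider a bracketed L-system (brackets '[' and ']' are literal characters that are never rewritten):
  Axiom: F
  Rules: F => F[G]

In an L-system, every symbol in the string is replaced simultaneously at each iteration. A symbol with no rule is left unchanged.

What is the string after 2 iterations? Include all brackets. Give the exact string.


Step 0: F
Step 1: F[G]
Step 2: F[G][G]

Answer: F[G][G]


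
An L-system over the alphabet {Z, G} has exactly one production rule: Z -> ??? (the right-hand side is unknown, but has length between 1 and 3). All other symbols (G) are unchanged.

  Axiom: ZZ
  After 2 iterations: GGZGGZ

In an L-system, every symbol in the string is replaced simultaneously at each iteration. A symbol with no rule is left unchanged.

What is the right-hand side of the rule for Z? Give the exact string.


Answer: GZ

Derivation:
Trying Z -> GZ:
  Step 0: ZZ
  Step 1: GZGZ
  Step 2: GGZGGZ
Matches the given result.


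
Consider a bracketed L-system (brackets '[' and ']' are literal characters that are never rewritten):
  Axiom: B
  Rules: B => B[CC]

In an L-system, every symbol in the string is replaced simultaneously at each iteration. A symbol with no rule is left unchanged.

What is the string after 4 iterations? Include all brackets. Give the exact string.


Answer: B[CC][CC][CC][CC]

Derivation:
Step 0: B
Step 1: B[CC]
Step 2: B[CC][CC]
Step 3: B[CC][CC][CC]
Step 4: B[CC][CC][CC][CC]


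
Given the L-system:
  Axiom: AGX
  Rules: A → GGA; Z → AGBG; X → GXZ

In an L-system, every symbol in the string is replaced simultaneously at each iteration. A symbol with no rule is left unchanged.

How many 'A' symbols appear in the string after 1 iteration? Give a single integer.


Step 0: AGX  (1 'A')
Step 1: GGAGGXZ  (1 'A')

Answer: 1


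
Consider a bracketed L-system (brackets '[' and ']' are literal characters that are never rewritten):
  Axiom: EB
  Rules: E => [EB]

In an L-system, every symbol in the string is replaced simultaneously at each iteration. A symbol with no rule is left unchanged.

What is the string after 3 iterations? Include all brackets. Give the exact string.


Step 0: EB
Step 1: [EB]B
Step 2: [[EB]B]B
Step 3: [[[EB]B]B]B

Answer: [[[EB]B]B]B


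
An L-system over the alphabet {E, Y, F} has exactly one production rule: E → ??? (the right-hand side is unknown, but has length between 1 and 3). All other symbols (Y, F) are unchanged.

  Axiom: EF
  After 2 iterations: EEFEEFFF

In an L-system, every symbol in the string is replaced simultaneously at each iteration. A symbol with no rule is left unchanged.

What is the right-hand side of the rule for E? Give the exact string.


Answer: EEF

Derivation:
Trying E → EEF:
  Step 0: EF
  Step 1: EEFF
  Step 2: EEFEEFFF
Matches the given result.


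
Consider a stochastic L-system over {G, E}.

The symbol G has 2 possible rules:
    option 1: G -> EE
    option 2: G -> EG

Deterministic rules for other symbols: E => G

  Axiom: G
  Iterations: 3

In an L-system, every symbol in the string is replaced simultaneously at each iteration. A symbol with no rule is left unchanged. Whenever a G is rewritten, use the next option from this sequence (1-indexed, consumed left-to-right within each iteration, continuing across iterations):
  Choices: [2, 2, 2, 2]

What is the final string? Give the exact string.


Step 0: G
Step 1: EG  (used choices [2])
Step 2: GEG  (used choices [2])
Step 3: EGGEG  (used choices [2, 2])

Answer: EGGEG


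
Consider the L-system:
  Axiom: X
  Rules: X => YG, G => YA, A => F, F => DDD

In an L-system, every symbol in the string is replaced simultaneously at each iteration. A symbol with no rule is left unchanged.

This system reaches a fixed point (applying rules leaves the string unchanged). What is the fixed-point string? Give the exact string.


Answer: YYDDD

Derivation:
Step 0: X
Step 1: YG
Step 2: YYA
Step 3: YYF
Step 4: YYDDD
Step 5: YYDDD  (unchanged — fixed point at step 4)


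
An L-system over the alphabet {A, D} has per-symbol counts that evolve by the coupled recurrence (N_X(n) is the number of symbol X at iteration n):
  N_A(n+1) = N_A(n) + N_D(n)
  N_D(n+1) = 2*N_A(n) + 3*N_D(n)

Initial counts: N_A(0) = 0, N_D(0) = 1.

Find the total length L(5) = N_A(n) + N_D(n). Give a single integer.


Answer: 780

Derivation:
Step 0: N_A=0, N_D=1, L=1
Step 1: N_A=1, N_D=3, L=4
Step 2: N_A=4, N_D=11, L=15
Step 3: N_A=15, N_D=41, L=56
Step 4: N_A=56, N_D=153, L=209
Step 5: N_A=209, N_D=571, L=780


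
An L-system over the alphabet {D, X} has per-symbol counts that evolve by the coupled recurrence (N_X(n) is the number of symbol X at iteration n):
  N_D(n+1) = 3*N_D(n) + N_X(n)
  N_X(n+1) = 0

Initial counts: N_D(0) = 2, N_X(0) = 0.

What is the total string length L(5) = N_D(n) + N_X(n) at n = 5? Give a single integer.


Answer: 486

Derivation:
Step 0: N_D=2, N_X=0, L=2
Step 1: N_D=6, N_X=0, L=6
Step 2: N_D=18, N_X=0, L=18
Step 3: N_D=54, N_X=0, L=54
Step 4: N_D=162, N_X=0, L=162
Step 5: N_D=486, N_X=0, L=486


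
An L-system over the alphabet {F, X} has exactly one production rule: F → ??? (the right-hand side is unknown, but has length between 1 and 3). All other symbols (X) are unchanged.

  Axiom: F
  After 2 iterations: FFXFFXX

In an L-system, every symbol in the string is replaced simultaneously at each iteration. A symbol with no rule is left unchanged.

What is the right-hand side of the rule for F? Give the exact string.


Trying F → FFX:
  Step 0: F
  Step 1: FFX
  Step 2: FFXFFXX
Matches the given result.

Answer: FFX


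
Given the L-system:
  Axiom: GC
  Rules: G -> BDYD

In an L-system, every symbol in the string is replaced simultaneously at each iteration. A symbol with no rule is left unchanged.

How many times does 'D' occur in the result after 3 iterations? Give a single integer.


Step 0: GC  (0 'D')
Step 1: BDYDC  (2 'D')
Step 2: BDYDC  (2 'D')
Step 3: BDYDC  (2 'D')

Answer: 2


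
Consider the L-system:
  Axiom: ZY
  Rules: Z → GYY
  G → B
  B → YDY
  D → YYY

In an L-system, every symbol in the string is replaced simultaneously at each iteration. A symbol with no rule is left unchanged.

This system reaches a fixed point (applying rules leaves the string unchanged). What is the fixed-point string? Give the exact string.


Answer: YYYYYYYY

Derivation:
Step 0: ZY
Step 1: GYYY
Step 2: BYYY
Step 3: YDYYYY
Step 4: YYYYYYYY
Step 5: YYYYYYYY  (unchanged — fixed point at step 4)


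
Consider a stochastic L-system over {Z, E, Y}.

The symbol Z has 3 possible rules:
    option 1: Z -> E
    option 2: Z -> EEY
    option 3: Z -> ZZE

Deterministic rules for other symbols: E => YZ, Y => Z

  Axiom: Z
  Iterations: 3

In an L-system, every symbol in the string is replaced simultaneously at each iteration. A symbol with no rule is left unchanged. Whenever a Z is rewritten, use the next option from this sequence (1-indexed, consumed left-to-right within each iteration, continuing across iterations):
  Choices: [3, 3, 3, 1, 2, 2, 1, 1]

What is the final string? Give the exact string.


Answer: EEEYYZEEYEYZZE

Derivation:
Step 0: Z
Step 1: ZZE  (used choices [3])
Step 2: ZZEZZEYZ  (used choices [3, 3])
Step 3: EEEYYZEEYEYZZE  (used choices [1, 2, 2, 1, 1])


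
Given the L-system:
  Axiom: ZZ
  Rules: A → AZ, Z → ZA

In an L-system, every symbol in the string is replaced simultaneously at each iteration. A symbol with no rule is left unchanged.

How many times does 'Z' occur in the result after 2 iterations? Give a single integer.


Answer: 4

Derivation:
Step 0: ZZ  (2 'Z')
Step 1: ZAZA  (2 'Z')
Step 2: ZAAZZAAZ  (4 'Z')


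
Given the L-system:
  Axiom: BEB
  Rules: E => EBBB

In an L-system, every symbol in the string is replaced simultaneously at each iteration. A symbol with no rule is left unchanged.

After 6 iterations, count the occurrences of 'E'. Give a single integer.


Step 0: BEB  (1 'E')
Step 1: BEBBBB  (1 'E')
Step 2: BEBBBBBBB  (1 'E')
Step 3: BEBBBBBBBBBB  (1 'E')
Step 4: BEBBBBBBBBBBBBB  (1 'E')
Step 5: BEBBBBBBBBBBBBBBBB  (1 'E')
Step 6: BEBBBBBBBBBBBBBBBBBBB  (1 'E')

Answer: 1


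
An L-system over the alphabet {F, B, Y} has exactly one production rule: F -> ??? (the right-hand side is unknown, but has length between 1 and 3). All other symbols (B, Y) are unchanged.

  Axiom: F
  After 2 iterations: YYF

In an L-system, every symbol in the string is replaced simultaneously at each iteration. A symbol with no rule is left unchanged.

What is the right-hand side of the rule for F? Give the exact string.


Answer: YF

Derivation:
Trying F -> YF:
  Step 0: F
  Step 1: YF
  Step 2: YYF
Matches the given result.


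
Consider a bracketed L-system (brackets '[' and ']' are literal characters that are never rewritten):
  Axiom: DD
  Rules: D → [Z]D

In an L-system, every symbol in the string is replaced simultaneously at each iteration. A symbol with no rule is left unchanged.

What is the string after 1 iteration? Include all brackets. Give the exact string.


Step 0: DD
Step 1: [Z]D[Z]D

Answer: [Z]D[Z]D


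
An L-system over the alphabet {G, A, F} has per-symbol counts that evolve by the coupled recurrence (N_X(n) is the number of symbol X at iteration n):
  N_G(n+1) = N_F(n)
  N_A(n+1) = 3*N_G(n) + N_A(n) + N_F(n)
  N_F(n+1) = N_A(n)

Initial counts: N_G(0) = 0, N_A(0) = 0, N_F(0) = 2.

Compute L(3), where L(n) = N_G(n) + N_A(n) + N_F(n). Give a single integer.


Answer: 20

Derivation:
Step 0: N_G=0, N_A=0, N_F=2, L=2
Step 1: N_G=2, N_A=2, N_F=0, L=4
Step 2: N_G=0, N_A=8, N_F=2, L=10
Step 3: N_G=2, N_A=10, N_F=8, L=20


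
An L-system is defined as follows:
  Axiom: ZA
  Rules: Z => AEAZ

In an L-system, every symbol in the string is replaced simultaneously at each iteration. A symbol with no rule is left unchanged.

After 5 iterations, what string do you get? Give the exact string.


Step 0: ZA
Step 1: AEAZA
Step 2: AEAAEAZA
Step 3: AEAAEAAEAZA
Step 4: AEAAEAAEAAEAZA
Step 5: AEAAEAAEAAEAAEAZA

Answer: AEAAEAAEAAEAAEAZA


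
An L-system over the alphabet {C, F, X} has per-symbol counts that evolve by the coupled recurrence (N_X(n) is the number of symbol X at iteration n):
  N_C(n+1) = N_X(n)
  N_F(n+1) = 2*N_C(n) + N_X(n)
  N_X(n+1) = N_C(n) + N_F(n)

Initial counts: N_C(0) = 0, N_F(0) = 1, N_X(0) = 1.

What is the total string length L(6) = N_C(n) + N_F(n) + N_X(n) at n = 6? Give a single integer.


Answer: 56

Derivation:
Step 0: N_C=0, N_F=1, N_X=1, L=2
Step 1: N_C=1, N_F=1, N_X=1, L=3
Step 2: N_C=1, N_F=3, N_X=2, L=6
Step 3: N_C=2, N_F=4, N_X=4, L=10
Step 4: N_C=4, N_F=8, N_X=6, L=18
Step 5: N_C=6, N_F=14, N_X=12, L=32
Step 6: N_C=12, N_F=24, N_X=20, L=56


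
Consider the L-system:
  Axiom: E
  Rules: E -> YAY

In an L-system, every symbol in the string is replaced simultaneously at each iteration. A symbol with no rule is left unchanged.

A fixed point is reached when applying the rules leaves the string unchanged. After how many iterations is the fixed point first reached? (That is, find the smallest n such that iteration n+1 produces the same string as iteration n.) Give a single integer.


Step 0: E
Step 1: YAY
Step 2: YAY  (unchanged — fixed point at step 1)

Answer: 1


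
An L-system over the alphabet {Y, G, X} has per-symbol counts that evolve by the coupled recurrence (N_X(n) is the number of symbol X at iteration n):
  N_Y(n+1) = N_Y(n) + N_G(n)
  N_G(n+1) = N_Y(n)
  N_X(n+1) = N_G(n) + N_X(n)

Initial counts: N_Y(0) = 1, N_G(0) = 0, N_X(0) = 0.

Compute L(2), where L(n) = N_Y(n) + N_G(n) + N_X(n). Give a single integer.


Answer: 4

Derivation:
Step 0: N_Y=1, N_G=0, N_X=0, L=1
Step 1: N_Y=1, N_G=1, N_X=0, L=2
Step 2: N_Y=2, N_G=1, N_X=1, L=4


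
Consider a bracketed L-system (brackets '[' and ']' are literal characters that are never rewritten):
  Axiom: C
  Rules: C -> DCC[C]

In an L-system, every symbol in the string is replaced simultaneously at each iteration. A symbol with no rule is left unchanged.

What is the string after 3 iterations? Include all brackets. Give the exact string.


Step 0: C
Step 1: DCC[C]
Step 2: DDCC[C]DCC[C][DCC[C]]
Step 3: DDDCC[C]DCC[C][DCC[C]]DDCC[C]DCC[C][DCC[C]][DDCC[C]DCC[C][DCC[C]]]

Answer: DDDCC[C]DCC[C][DCC[C]]DDCC[C]DCC[C][DCC[C]][DDCC[C]DCC[C][DCC[C]]]


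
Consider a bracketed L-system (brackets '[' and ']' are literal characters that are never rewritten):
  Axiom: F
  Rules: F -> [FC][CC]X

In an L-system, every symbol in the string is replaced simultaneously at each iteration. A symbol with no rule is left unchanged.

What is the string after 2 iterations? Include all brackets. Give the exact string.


Answer: [[FC][CC]XC][CC]X

Derivation:
Step 0: F
Step 1: [FC][CC]X
Step 2: [[FC][CC]XC][CC]X


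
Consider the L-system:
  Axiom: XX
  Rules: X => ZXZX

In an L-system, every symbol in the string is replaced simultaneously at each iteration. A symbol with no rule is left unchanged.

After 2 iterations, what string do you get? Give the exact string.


Step 0: XX
Step 1: ZXZXZXZX
Step 2: ZZXZXZZXZXZZXZXZZXZX

Answer: ZZXZXZZXZXZZXZXZZXZX


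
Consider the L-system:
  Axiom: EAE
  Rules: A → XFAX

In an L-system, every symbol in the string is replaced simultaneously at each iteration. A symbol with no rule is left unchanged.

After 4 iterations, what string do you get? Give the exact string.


Answer: EXFXFXFXFAXXXXE

Derivation:
Step 0: EAE
Step 1: EXFAXE
Step 2: EXFXFAXXE
Step 3: EXFXFXFAXXXE
Step 4: EXFXFXFXFAXXXXE


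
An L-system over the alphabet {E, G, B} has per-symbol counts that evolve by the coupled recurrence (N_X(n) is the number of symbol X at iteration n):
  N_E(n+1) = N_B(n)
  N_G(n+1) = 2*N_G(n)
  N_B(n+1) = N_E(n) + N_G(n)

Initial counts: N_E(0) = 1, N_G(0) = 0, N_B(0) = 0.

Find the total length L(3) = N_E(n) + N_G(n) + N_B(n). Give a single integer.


Step 0: N_E=1, N_G=0, N_B=0, L=1
Step 1: N_E=0, N_G=0, N_B=1, L=1
Step 2: N_E=1, N_G=0, N_B=0, L=1
Step 3: N_E=0, N_G=0, N_B=1, L=1

Answer: 1


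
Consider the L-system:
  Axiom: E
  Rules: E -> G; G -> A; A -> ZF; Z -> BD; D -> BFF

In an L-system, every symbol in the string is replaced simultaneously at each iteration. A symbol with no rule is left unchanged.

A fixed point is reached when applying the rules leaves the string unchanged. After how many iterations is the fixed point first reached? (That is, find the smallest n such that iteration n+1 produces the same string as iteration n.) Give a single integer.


Answer: 5

Derivation:
Step 0: E
Step 1: G
Step 2: A
Step 3: ZF
Step 4: BDF
Step 5: BBFFF
Step 6: BBFFF  (unchanged — fixed point at step 5)


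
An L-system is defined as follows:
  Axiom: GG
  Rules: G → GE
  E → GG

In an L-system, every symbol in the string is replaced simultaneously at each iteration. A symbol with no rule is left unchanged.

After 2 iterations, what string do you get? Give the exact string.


Answer: GEGGGEGG

Derivation:
Step 0: GG
Step 1: GEGE
Step 2: GEGGGEGG


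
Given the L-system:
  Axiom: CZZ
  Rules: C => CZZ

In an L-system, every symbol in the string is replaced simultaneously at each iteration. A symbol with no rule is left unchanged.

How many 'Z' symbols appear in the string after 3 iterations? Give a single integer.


Answer: 8

Derivation:
Step 0: CZZ  (2 'Z')
Step 1: CZZZZ  (4 'Z')
Step 2: CZZZZZZ  (6 'Z')
Step 3: CZZZZZZZZ  (8 'Z')


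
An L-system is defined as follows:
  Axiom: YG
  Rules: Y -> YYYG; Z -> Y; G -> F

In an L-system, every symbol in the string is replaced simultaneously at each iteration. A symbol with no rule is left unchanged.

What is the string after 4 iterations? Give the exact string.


Step 0: YG
Step 1: YYYGF
Step 2: YYYGYYYGYYYGFF
Step 3: YYYGYYYGYYYGFYYYGYYYGYYYGFYYYGYYYGYYYGFFF
Step 4: YYYGYYYGYYYGFYYYGYYYGYYYGFYYYGYYYGYYYGFFYYYGYYYGYYYGFYYYGYYYGYYYGFYYYGYYYGYYYGFFYYYGYYYGYYYGFYYYGYYYGYYYGFYYYGYYYGYYYGFFFF

Answer: YYYGYYYGYYYGFYYYGYYYGYYYGFYYYGYYYGYYYGFFYYYGYYYGYYYGFYYYGYYYGYYYGFYYYGYYYGYYYGFFYYYGYYYGYYYGFYYYGYYYGYYYGFYYYGYYYGYYYGFFFF


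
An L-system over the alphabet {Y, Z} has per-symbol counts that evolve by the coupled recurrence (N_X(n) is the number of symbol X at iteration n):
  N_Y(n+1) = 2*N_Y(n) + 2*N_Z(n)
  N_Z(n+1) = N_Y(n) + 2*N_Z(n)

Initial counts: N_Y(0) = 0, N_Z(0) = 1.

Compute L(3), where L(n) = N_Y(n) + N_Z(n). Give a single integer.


Answer: 48

Derivation:
Step 0: N_Y=0, N_Z=1, L=1
Step 1: N_Y=2, N_Z=2, L=4
Step 2: N_Y=8, N_Z=6, L=14
Step 3: N_Y=28, N_Z=20, L=48


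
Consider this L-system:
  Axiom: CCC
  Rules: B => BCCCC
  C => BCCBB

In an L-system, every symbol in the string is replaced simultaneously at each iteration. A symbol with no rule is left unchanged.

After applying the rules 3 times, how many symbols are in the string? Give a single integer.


Answer: 375

Derivation:
Step 0: length = 3
Step 1: length = 15
Step 2: length = 75
Step 3: length = 375


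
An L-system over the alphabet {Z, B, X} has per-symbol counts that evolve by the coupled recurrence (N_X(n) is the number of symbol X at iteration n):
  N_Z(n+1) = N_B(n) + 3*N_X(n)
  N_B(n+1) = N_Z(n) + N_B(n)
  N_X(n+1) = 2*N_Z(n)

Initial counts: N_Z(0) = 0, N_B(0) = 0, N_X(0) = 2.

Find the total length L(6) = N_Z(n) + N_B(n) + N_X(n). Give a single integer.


Step 0: N_Z=0, N_B=0, N_X=2, L=2
Step 1: N_Z=6, N_B=0, N_X=0, L=6
Step 2: N_Z=0, N_B=6, N_X=12, L=18
Step 3: N_Z=42, N_B=6, N_X=0, L=48
Step 4: N_Z=6, N_B=48, N_X=84, L=138
Step 5: N_Z=300, N_B=54, N_X=12, L=366
Step 6: N_Z=90, N_B=354, N_X=600, L=1044

Answer: 1044


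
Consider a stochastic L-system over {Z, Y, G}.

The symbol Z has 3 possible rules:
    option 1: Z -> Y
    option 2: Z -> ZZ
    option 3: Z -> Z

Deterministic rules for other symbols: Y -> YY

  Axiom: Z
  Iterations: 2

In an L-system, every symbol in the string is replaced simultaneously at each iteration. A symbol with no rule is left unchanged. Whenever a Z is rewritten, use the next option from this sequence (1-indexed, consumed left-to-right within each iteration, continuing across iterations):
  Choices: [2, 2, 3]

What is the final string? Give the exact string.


Step 0: Z
Step 1: ZZ  (used choices [2])
Step 2: ZZZ  (used choices [2, 3])

Answer: ZZZ


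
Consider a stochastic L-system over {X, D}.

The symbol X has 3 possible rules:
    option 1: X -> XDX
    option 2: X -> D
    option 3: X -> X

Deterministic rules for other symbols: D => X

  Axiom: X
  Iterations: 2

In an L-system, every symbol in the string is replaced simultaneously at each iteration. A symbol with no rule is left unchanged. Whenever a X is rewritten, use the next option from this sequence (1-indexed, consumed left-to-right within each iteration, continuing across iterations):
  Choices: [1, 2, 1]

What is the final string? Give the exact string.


Step 0: X
Step 1: XDX  (used choices [1])
Step 2: DXXDX  (used choices [2, 1])

Answer: DXXDX


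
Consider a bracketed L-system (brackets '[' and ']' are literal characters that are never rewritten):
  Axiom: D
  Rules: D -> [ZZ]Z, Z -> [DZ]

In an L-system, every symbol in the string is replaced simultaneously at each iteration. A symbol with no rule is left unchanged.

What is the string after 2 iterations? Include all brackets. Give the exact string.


Step 0: D
Step 1: [ZZ]Z
Step 2: [[DZ][DZ]][DZ]

Answer: [[DZ][DZ]][DZ]


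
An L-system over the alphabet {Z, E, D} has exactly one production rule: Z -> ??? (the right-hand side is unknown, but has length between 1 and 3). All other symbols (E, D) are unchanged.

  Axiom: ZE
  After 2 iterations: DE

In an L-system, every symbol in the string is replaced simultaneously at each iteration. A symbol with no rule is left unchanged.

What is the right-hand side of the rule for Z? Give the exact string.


Answer: D

Derivation:
Trying Z -> D:
  Step 0: ZE
  Step 1: DE
  Step 2: DE
Matches the given result.


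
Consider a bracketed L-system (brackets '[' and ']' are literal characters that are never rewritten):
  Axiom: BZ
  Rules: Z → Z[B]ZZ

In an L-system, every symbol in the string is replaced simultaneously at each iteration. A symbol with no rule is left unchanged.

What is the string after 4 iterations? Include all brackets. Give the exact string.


Step 0: BZ
Step 1: BZ[B]ZZ
Step 2: BZ[B]ZZ[B]Z[B]ZZZ[B]ZZ
Step 3: BZ[B]ZZ[B]Z[B]ZZZ[B]ZZ[B]Z[B]ZZ[B]Z[B]ZZZ[B]ZZZ[B]ZZ[B]Z[B]ZZZ[B]ZZ
Step 4: BZ[B]ZZ[B]Z[B]ZZZ[B]ZZ[B]Z[B]ZZ[B]Z[B]ZZZ[B]ZZZ[B]ZZ[B]Z[B]ZZZ[B]ZZ[B]Z[B]ZZ[B]Z[B]ZZZ[B]ZZ[B]Z[B]ZZ[B]Z[B]ZZZ[B]ZZZ[B]ZZ[B]Z[B]ZZZ[B]ZZZ[B]ZZ[B]Z[B]ZZZ[B]ZZ[B]Z[B]ZZ[B]Z[B]ZZZ[B]ZZZ[B]ZZ[B]Z[B]ZZZ[B]ZZ

Answer: BZ[B]ZZ[B]Z[B]ZZZ[B]ZZ[B]Z[B]ZZ[B]Z[B]ZZZ[B]ZZZ[B]ZZ[B]Z[B]ZZZ[B]ZZ[B]Z[B]ZZ[B]Z[B]ZZZ[B]ZZ[B]Z[B]ZZ[B]Z[B]ZZZ[B]ZZZ[B]ZZ[B]Z[B]ZZZ[B]ZZZ[B]ZZ[B]Z[B]ZZZ[B]ZZ[B]Z[B]ZZ[B]Z[B]ZZZ[B]ZZZ[B]ZZ[B]Z[B]ZZZ[B]ZZ
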